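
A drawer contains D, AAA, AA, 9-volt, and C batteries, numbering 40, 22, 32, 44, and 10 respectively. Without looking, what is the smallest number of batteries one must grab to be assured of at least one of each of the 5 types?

The hardest type to obtain is C: we could draw every other battery first — 148 − 10 = 138 batteries — without a single C one.
The next draw must be C, so 138 + 1 = 139.

139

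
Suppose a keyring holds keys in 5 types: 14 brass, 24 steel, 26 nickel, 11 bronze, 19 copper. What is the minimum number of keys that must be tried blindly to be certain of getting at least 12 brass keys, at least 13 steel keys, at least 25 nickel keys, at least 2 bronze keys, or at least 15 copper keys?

63

The worst case stops just short of every target: 11 brass, 12 steel, 24 nickel, 1 bronze, 14 copper — 11 + 12 + 24 + 1 + 14 = 62 keys.
One more key must push some type to its target, so 62 + 1 = 63.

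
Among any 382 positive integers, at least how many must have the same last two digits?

The 382 positive integers fall into 100 possible two-digit endings.
If each of the 100 possible two-digit endings held at most 3, the total would be at most 100 × 3 = 300 < 382, a contradiction.
So at least one holds ⌈382/100⌉ = 4.

4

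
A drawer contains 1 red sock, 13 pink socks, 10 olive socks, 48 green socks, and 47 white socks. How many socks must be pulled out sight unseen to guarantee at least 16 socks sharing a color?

55

In the worst case we take at most 15 of each color, but all 1 red, all 13 pink, and all 10 olive (fewer than 15), giving 1 + 13 + 10 + 15 + 15 = 54.
One more sock then forces some color to 16, so 54 + 1 = 55.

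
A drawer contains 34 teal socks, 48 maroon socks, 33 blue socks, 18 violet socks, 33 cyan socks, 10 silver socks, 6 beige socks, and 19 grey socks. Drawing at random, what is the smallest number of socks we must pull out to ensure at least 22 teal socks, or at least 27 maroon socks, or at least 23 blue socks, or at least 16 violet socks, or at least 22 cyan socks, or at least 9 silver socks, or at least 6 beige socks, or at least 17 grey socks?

135

The worst case stops just short of every target: 21 teal, 26 maroon, 22 blue, 15 violet, 21 cyan, 8 silver, 5 beige, 16 grey — 21 + 26 + 22 + 15 + 21 + 8 + 5 + 16 = 134 socks.
One more sock must push some color to its target, so 134 + 1 = 135.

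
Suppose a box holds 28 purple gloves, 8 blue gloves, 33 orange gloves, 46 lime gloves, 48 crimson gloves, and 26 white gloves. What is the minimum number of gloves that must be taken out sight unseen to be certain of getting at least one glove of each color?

The hardest color to obtain is blue: we could draw every other glove first — 189 − 8 = 181 gloves — without a single blue one.
The next draw must be blue, so 181 + 1 = 182.

182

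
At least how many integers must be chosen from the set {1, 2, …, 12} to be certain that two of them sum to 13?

7

Partition {1, …, 12} into 6 pairs: {1,12}, {2,11}, …, {6,7}.
Choosing 6 integers — say the integers 1 through 6 — takes one from each pair and avoids the property.
Choosing 7 forces two into the same pair by pigeonhole, and those sum to 13. So 7.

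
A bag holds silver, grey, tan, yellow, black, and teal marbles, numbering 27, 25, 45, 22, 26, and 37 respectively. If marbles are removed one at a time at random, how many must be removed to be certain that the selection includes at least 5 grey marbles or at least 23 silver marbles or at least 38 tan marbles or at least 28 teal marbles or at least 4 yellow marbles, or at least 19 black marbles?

The worst case stops just short of every target: 22 silver, 4 grey, 37 tan, 3 yellow, 18 black, 27 teal — 22 + 4 + 37 + 3 + 18 + 27 = 111 marbles.
One more marble must push some color to its target, so 111 + 1 = 112.

112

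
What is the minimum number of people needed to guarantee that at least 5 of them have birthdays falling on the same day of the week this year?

29

There are 7 days of the week acting as pigeonholes.
With 7 × 4 = 28 people we could place exactly 4 in each, with no class reaching 5.
One more forces some class to hold 5, so 28 + 1 = 29.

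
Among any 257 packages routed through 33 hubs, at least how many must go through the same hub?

If each of the 33 hubs held at most 7, the total would be at most 33 × 7 = 231 < 257, a contradiction.
So at least one holds ⌈257/33⌉ = 8.

8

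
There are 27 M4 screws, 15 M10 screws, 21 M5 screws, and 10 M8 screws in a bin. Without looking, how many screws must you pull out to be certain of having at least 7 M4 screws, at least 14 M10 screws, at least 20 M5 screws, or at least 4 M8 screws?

42

The worst case stops just short of every target: 6 M4, 13 M10, 19 M5, 3 M8 — 6 + 13 + 19 + 3 = 41 screws.
One more screw must push some size to its target, so 41 + 1 = 42.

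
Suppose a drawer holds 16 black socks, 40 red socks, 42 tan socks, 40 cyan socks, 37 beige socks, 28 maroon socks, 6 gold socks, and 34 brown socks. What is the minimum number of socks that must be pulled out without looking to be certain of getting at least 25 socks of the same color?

167

Treat the 8 colors as pigeonholes.
In the worst case we take at most 24 of each color, but all 16 black and all 6 gold (fewer than 24), giving 16 + 24 + 24 + 24 + 24 + 24 + 6 + 24 = 166.
One more sock then forces some color to 25, so 166 + 1 = 167.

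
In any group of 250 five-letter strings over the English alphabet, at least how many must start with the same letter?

10

The 250 five-letter strings over the English alphabet fall into 26 possible first letters.
If each of the 26 possible first letters held at most 9, the total would be at most 26 × 9 = 234 < 250, a contradiction.
So at least one holds ⌈250/26⌉ = 10.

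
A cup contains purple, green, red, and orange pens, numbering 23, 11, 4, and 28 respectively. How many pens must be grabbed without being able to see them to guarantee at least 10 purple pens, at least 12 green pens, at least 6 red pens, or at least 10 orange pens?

34

Each of the 4 ink colors has its own threshold; avoid all of them simultaneously.
The worst case stops just short of every target: 9 purple, 11 green, all 4 red, 9 orange — 9 + 11 + 4 + 9 = 33 pens.
One more pen must push some ink color to its target, so 33 + 1 = 34.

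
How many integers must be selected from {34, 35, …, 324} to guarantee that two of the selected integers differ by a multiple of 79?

Use the pigeonhole principle on residue classes: group the integers by remainder mod 79; there are 79 residue classes, each nonempty in this range.
Choosing one from each class (79 integers) avoids any shared remainder.
One more choice must repeat a class, so two differ by a multiple of 79. Hence 79 + 1 = 80.

80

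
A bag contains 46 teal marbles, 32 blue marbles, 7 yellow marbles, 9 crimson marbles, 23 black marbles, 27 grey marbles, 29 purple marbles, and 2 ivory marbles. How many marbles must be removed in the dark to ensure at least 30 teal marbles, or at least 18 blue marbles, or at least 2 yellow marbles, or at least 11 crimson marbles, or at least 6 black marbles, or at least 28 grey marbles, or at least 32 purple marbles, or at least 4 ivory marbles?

The worst case stops just short of every target: 29 teal, 17 blue, 1 yellow, all 9 crimson, 5 black, 27 grey, all 29 purple, all 2 ivory — 29 + 17 + 1 + 9 + 5 + 27 + 29 + 2 = 119 marbles.
One more marble must push some color to its target, so 119 + 1 = 120.

120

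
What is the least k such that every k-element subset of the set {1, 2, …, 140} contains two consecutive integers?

Partition {1, …, 140} into 70 pairs: {1,2}, {3,4}, …, {139,140}.
Choosing 70 integers — say the 70 even numbers 2, 4, …, 140 — takes one from each pair and avoids the property.
Choosing 71 forces two into the same pair by pigeonhole, and those are consecutive. So 71.

71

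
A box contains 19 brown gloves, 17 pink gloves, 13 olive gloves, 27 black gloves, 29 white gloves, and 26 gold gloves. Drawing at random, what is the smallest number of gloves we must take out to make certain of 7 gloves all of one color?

37

The worst case takes 6 gloves of each color without reaching 7 of any: 6 × 6 = 36.
The next glove must bring some color to 7, so 36 + 1 = 37.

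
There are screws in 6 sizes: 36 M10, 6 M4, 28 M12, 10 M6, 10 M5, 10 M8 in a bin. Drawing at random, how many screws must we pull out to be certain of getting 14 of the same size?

In the worst case we take at most 13 of each size, but all 6 M4, all 10 M6, all 10 M5, and all 10 M8 (fewer than 13), giving 13 + 6 + 13 + 10 + 10 + 10 = 62.
One more screw then forces some size to 14, so 62 + 1 = 63.

63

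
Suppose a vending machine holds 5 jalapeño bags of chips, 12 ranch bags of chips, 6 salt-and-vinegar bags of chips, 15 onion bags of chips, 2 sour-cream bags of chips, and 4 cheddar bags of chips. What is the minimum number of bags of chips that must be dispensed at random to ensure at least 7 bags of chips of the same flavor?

In the worst case we take at most 6 of each flavor, but all 5 jalapeño, all 2 sour-cream, and all 4 cheddar (fewer than 6), giving 5 + 6 + 6 + 6 + 2 + 4 = 29.
One more bag of chips then forces some flavor to 7, so 29 + 1 = 30.

30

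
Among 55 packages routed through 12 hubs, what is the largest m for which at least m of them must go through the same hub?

5

The 55 packages fall into 12 hubs.
If each of the 12 hubs held at most 4, the total would be at most 12 × 4 = 48 < 55, a contradiction.
So at least one holds ⌈55/12⌉ = 5.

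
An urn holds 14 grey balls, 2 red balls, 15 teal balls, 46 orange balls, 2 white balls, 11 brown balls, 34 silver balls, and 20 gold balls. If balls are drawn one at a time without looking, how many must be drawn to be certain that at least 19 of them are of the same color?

99

In the worst case we take at most 18 of each color, but all 14 grey, all 2 red, all 15 teal, all 2 white, and all 11 brown (fewer than 18), giving 14 + 2 + 15 + 18 + 2 + 11 + 18 + 18 = 98.
One more ball then forces some color to 19, so 98 + 1 = 99.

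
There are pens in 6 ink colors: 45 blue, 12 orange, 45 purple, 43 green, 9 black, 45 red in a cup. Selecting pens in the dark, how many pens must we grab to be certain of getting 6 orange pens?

193

The worst case draws every non-orange pen first: 45 + 45 + 43 + 9 + 45 = 187.
The next 6 draws are then forced to be orange, giving 187 + 6 = 193.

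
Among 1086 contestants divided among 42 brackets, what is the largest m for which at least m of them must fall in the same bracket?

26

If each of the 42 brackets held at most 25, the total would be at most 42 × 25 = 1050 < 1086, a contradiction.
So at least one holds ⌈1086/42⌉ = 26.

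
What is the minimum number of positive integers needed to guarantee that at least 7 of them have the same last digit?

61

There are 10 possible last digits acting as pigeonholes.
With 10 × 6 = 60 positive integers we could place exactly 6 in each, with no class reaching 7.
One more forces some class to hold 7, so 60 + 1 = 61.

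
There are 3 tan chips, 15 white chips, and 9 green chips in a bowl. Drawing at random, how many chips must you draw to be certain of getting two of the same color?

4

The worst case takes 1 chip of each color without reaching 2 of any: 3 × 1 = 3.
The next chip must bring some color to 2, so 3 + 1 = 4.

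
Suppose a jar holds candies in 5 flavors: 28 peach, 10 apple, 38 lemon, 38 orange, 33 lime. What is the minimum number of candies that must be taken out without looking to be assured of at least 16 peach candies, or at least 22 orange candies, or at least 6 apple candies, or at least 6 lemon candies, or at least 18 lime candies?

64

The worst case stops just short of every target: 15 peach, 5 apple, 5 lemon, 21 orange, 17 lime — 15 + 5 + 5 + 21 + 17 = 63 candies.
One more candy must push some flavor to its target, so 63 + 1 = 64.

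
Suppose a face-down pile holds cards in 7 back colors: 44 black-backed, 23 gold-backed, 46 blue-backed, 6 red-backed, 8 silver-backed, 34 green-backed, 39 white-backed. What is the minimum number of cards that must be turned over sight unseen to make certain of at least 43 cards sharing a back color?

In the worst case we take at most 42 of each back color, but all 23 gold-backed, all 6 red-backed, all 8 silver-backed, all 34 green-backed, and all 39 white-backed (fewer than 42), giving 42 + 23 + 42 + 6 + 8 + 34 + 39 = 194.
One more card then forces some back color to 43, so 194 + 1 = 195.

195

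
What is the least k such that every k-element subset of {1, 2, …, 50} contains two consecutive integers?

Partition {1, …, 50} into 25 pairs: {1,2}, {3,4}, …, {49,50}.
Choosing 25 integers — say the 25 even numbers 2, 4, …, 50 — takes one from each pair and avoids the property.
Choosing 26 forces two into the same pair by pigeonhole, and those are consecutive. So 26.

26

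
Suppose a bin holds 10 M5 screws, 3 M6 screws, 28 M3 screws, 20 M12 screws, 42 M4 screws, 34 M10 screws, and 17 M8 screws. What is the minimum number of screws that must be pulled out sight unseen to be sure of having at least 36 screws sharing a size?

Treat the 7 sizes as pigeonholes.
In the worst case we take at most 35 of each size, but all 10 M5, all 3 M6, all 28 M3, all 20 M12, all 34 M10, and all 17 M8 (fewer than 35), giving 10 + 3 + 28 + 20 + 35 + 34 + 17 = 147.
One more screw then forces some size to 36, so 147 + 1 = 148.

148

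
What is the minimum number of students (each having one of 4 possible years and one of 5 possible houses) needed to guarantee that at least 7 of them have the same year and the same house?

There are 4 × 5 = 20 (year, house) combinations acting as pigeonholes.
With 20 × 6 = 120 students we could place exactly 6 in each, with no (year, house) pair reaching 7.
One more forces some (year, house) pair to hold 7, so 120 + 1 = 121.

121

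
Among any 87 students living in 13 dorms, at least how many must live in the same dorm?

7

If each of the 13 dorms held at most 6, the total would be at most 13 × 6 = 78 < 87, a contradiction.
So at least one holds ⌈87/13⌉ = 7.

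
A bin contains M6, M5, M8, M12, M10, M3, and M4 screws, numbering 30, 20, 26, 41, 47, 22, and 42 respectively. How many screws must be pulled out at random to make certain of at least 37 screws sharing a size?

207

Treat the 7 sizes as pigeonholes.
In the worst case we take at most 36 of each size, but all 30 M6, all 20 M5, all 26 M8, and all 22 M3 (fewer than 36), giving 30 + 20 + 26 + 36 + 36 + 22 + 36 = 206.
One more screw then forces some size to 37, so 206 + 1 = 207.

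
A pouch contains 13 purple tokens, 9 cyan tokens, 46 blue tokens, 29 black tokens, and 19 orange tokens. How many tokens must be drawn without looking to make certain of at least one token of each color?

The hardest color to obtain is cyan: we could draw every other token first — 116 − 9 = 107 tokens — without a single cyan one.
The next draw must be cyan, so 107 + 1 = 108.

108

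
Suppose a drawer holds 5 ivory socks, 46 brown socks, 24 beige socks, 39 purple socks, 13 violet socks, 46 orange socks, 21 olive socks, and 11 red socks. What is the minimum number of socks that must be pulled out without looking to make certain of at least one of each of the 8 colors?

The hardest color to obtain is ivory: we could draw every other sock first — 205 − 5 = 200 socks — without a single ivory one.
The next draw must be ivory, so 200 + 1 = 201.

201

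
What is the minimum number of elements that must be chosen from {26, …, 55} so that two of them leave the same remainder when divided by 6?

Group the integers by remainder mod 6; there are 6 residue classes, each nonempty in this range.
Choosing one from each class (6 integers) avoids any shared remainder.
One more choice must repeat a class, so two differ by a multiple of 6. Hence 6 + 1 = 7.

7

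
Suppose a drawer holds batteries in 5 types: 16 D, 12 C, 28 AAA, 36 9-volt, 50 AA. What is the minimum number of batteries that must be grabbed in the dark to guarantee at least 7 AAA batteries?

121

The worst case draws every non-AAA battery first: 16 + 12 + 36 + 50 = 114.
The next 7 draws are then forced to be AAA, giving 114 + 7 = 121.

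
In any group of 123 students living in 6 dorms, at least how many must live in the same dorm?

21

The 123 students fall into 6 dorms.
If each of the 6 dorms held at most 20, the total would be at most 6 × 20 = 120 < 123, a contradiction.
So at least one holds ⌈123/6⌉ = 21.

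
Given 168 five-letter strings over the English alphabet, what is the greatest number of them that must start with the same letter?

The 168 five-letter strings over the English alphabet fall into 26 possible first letters.
If each of the 26 possible first letters held at most 6, the total would be at most 26 × 6 = 156 < 168, a contradiction.
So at least one holds ⌈168/26⌉ = 7.

7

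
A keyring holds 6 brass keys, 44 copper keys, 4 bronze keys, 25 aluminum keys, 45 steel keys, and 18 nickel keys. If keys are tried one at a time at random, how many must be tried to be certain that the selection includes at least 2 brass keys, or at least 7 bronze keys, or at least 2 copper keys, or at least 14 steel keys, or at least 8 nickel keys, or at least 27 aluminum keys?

52

Each of the 6 types has its own threshold; avoid all of them simultaneously.
The worst case stops just short of every target: 1 brass, 1 copper, all 4 bronze, all 25 aluminum, 13 steel, 7 nickel — 1 + 1 + 4 + 25 + 13 + 7 = 51 keys.
One more key must push some type to its target, so 51 + 1 = 52.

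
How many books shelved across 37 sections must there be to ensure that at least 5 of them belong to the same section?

149

There are 37 sections acting as pigeonholes.
With 37 × 4 = 148 books we could place exactly 4 in each, with no class reaching 5.
One more forces some class to hold 5, so 148 + 1 = 149.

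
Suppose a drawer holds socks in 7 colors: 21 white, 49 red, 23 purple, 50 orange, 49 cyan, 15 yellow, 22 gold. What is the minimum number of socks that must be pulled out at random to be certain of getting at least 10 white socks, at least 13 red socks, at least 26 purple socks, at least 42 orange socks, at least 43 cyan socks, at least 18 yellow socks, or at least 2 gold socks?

Each of the 7 colors has its own threshold; avoid all of them simultaneously.
The worst case stops just short of every target: 9 white, 12 red, all 23 purple, 41 orange, 42 cyan, all 15 yellow, 1 gold — 9 + 12 + 23 + 41 + 42 + 15 + 1 = 143 socks.
One more sock must push some color to its target, so 143 + 1 = 144.

144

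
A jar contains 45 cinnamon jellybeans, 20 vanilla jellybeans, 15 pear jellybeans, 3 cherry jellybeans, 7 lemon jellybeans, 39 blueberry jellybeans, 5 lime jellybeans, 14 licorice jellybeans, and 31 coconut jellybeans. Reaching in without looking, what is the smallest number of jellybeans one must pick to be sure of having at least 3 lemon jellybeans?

The worst case draws every non-lemon jellybean first: 45 + 20 + 15 + 3 + 39 + 5 + 14 + 31 = 172.
The next 3 draws are then forced to be lemon, giving 172 + 3 = 175.

175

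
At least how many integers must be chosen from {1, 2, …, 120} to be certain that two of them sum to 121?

Partition {1, …, 120} into 60 pairs: {1,120}, {2,119}, …, {60,61}.
Choosing 60 integers — say the integers 1 through 60 — takes one from each pair and avoids the property.
Choosing 61 forces two into the same pair by pigeonhole, and those sum to 121. So 61.

61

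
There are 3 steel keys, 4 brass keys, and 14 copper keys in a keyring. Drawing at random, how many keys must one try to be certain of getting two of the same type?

The worst case takes 1 key of each type without reaching 2 of any: 3 × 1 = 3.
The next key must bring some type to 2, so 3 + 1 = 4.

4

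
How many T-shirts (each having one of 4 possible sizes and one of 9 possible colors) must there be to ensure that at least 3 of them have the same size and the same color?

There are 4 × 9 = 36 (size, color) combinations acting as pigeonholes.
With 36 × 2 = 72 T-shirts we could place exactly 2 in each, with no (size, color) pair reaching 3.
One more forces some (size, color) pair to hold 3, so 72 + 1 = 73.

73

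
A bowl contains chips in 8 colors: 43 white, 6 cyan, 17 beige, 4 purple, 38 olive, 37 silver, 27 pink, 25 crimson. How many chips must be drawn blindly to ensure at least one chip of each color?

194

The hardest color to obtain is purple: we could draw every other chip first — 197 − 4 = 193 chips — without a single purple one.
The next draw must be purple, so 193 + 1 = 194.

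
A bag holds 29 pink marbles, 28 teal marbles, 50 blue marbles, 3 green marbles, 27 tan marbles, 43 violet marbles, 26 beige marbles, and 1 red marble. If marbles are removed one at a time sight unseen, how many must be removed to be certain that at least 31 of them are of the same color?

Treat the 8 colors as pigeonholes.
In the worst case we take at most 30 of each color, but all 29 pink, all 28 teal, all 3 green, all 27 tan, all 26 beige, and all 1 red (fewer than 30), giving 29 + 28 + 30 + 3 + 27 + 30 + 26 + 1 = 174.
One more marble then forces some color to 31, so 174 + 1 = 175.

175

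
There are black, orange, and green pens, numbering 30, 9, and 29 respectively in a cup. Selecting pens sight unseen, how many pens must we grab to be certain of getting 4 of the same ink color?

10

Treat the 3 ink colors as pigeonholes.
The worst case takes 3 pens of each ink color without reaching 4 of any: 3 × 3 = 9.
The next pen must bring some ink color to 4, so 9 + 1 = 10.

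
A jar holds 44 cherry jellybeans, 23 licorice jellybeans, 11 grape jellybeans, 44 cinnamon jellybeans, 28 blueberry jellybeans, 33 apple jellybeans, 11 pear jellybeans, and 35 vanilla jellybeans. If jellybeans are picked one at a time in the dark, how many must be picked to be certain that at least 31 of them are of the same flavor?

194

In the worst case we take at most 30 of each flavor, but all 23 licorice, all 11 grape, all 28 blueberry, and all 11 pear (fewer than 30), giving 30 + 23 + 11 + 30 + 28 + 30 + 11 + 30 = 193.
One more jellybean then forces some flavor to 31, so 193 + 1 = 194.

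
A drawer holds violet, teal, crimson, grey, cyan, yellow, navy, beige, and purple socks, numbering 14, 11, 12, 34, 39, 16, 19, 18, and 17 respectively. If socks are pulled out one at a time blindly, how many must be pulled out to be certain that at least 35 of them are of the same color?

Treat the 9 colors as pigeonholes.
In the worst case we take at most 34 of each color, but all 14 violet, all 11 teal, all 12 crimson, all 16 yellow, all 19 navy, all 18 beige, and all 17 purple (fewer than 34), giving 14 + 11 + 12 + 34 + 34 + 16 + 19 + 18 + 17 = 175.
One more sock then forces some color to 35, so 175 + 1 = 176.

176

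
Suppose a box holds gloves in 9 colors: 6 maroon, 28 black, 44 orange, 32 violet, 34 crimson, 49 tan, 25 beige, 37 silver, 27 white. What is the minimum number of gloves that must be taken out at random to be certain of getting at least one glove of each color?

277

The hardest color to obtain is maroon: we could draw every other glove first — 282 − 6 = 276 gloves — without a single maroon one.
The next draw must be maroon, so 276 + 1 = 277.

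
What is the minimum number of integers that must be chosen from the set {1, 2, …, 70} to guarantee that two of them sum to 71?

36

Partition {1, …, 70} into 35 pairs: {1,70}, {2,69}, …, {35,36}.
Choosing 35 integers — say the integers 1 through 35 — takes one from each pair and avoids the property.
Choosing 36 forces two into the same pair by pigeonhole, and those sum to 71. So 36.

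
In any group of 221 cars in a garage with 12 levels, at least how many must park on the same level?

19

The 221 cars fall into 12 levels.
If each of the 12 levels held at most 18, the total would be at most 12 × 18 = 216 < 221, a contradiction.
So at least one holds ⌈221/12⌉ = 19.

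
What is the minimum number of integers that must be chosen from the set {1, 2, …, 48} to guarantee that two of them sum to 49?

25

Partition {1, …, 48} into 24 pairs: {1,48}, {2,47}, …, {24,25}.
Choosing 24 integers — say the integers 1 through 24 — takes one from each pair and avoids the property.
Choosing 25 forces two into the same pair by pigeonhole, and those sum to 49. So 25.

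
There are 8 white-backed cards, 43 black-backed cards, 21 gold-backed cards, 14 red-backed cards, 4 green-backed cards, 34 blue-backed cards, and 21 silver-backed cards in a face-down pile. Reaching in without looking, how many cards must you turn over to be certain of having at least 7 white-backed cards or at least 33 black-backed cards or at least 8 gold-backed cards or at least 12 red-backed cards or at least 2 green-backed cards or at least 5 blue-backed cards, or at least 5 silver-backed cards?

Each of the 7 back colors has its own threshold; avoid all of them simultaneously.
The worst case stops just short of every target: 6 white-backed, 32 black-backed, 7 gold-backed, 11 red-backed, 1 green-backed, 4 blue-backed, 4 silver-backed — 6 + 32 + 7 + 11 + 1 + 4 + 4 = 65 cards.
One more card must push some back color to its target, so 65 + 1 = 66.

66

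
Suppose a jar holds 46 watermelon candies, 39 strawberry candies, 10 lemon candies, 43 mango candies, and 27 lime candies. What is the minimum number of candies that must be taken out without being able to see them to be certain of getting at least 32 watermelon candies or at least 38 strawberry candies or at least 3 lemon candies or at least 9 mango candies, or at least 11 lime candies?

89

The worst case stops just short of every target: 31 watermelon, 37 strawberry, 2 lemon, 8 mango, 10 lime — 31 + 37 + 2 + 8 + 10 = 88 candies.
One more candy must push some flavor to its target, so 88 + 1 = 89.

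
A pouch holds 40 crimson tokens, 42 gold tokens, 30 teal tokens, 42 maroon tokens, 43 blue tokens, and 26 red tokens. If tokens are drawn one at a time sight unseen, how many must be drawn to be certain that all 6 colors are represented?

198

The hardest color to obtain is red: we could draw every other token first — 223 − 26 = 197 tokens — without a single red one.
The next draw must be red, so 197 + 1 = 198.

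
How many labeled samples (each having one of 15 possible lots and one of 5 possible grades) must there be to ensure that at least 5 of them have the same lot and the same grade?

There are 15 × 5 = 75 (lot, grade) combinations acting as pigeonholes.
With 75 × 4 = 300 labeled samples we could place exactly 4 in each, with no (lot, grade) pair reaching 5.
One more forces some (lot, grade) pair to hold 5, so 300 + 1 = 301.

301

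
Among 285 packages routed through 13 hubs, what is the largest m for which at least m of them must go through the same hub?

22

The 285 packages fall into 13 hubs.
If each of the 13 hubs held at most 21, the total would be at most 13 × 21 = 273 < 285, a contradiction.
So at least one holds ⌈285/13⌉ = 22.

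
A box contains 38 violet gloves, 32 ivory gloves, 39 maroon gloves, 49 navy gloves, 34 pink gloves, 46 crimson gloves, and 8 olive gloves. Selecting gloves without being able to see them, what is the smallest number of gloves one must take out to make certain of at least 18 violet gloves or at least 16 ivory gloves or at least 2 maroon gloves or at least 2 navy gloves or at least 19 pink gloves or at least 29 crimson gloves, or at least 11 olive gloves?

The worst case stops just short of every target: 17 violet, 15 ivory, 1 maroon, 1 navy, 18 pink, 28 crimson, all 8 olive — 17 + 15 + 1 + 1 + 18 + 28 + 8 = 88 gloves.
One more glove must push some color to its target, so 88 + 1 = 89.

89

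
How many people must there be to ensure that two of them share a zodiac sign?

There are 12 zodiac signs acting as pigeonholes.
With 12 people we could place one in each, avoiding any repeat.
One more forces some class to hold 2, so 12 + 1 = 13.

13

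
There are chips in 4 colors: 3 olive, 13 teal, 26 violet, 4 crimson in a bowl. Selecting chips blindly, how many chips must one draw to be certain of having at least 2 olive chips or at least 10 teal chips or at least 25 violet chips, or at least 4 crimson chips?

Each of the 4 colors has its own threshold; avoid all of them simultaneously.
The worst case stops just short of every target: 1 olive, 9 teal, 24 violet, 3 crimson — 1 + 9 + 24 + 3 = 37 chips.
One more chip must push some color to its target, so 37 + 1 = 38.

38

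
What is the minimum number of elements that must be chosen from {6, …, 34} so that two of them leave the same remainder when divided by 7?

8

Use the pigeonhole principle on residue classes: group the integers by remainder mod 7; there are 7 residue classes, each nonempty in this range.
Choosing one from each class (7 integers) avoids any shared remainder.
One more choice must repeat a class, so two differ by a multiple of 7. Hence 7 + 1 = 8.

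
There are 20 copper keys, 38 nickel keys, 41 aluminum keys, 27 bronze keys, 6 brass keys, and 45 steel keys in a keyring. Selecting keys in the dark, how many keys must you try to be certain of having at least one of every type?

172

The hardest type to obtain is brass: we could draw every other key first — 177 − 6 = 171 keys — without a single brass one.
The next draw must be brass, so 171 + 1 = 172.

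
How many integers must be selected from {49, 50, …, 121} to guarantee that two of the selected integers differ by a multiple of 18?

19

Group the integers by remainder mod 18; there are 18 residue classes, each nonempty in this range.
Choosing one from each class (18 integers) avoids any shared remainder.
One more choice must repeat a class, so two differ by a multiple of 18. Hence 18 + 1 = 19.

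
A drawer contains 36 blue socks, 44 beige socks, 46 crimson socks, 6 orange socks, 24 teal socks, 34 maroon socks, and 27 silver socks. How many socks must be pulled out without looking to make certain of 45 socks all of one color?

216

In the worst case we take at most 44 of each color, but all 36 blue, all 6 orange, all 24 teal, all 34 maroon, and all 27 silver (fewer than 44), giving 36 + 44 + 44 + 6 + 24 + 34 + 27 = 215.
One more sock then forces some color to 45, so 215 + 1 = 216.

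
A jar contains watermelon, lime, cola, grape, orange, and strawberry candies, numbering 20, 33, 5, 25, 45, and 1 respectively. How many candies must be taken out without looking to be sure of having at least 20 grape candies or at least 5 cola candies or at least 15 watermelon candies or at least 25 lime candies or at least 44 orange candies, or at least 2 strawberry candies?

106

Each of the 6 flavors has its own threshold; avoid all of them simultaneously.
The worst case stops just short of every target: 14 watermelon, 24 lime, 4 cola, 19 grape, 43 orange, 1 strawberry — 14 + 24 + 4 + 19 + 43 + 1 = 105 candies.
One more candy must push some flavor to its target, so 105 + 1 = 106.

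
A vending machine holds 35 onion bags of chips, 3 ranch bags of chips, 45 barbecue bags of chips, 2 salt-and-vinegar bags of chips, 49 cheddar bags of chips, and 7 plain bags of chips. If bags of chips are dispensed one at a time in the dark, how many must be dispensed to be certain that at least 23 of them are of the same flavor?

79

Treat the 6 flavors as pigeonholes.
In the worst case we take at most 22 of each flavor, but all 3 ranch, all 2 salt-and-vinegar, and all 7 plain (fewer than 22), giving 22 + 3 + 22 + 2 + 22 + 7 = 78.
One more bag of chips then forces some flavor to 23, so 78 + 1 = 79.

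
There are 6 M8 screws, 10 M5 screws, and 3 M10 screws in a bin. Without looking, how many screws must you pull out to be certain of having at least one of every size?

The hardest size to obtain is M10: we could draw every other screw first — 19 − 3 = 16 screws — without a single M10 one.
The next draw must be M10, so 16 + 1 = 17.

17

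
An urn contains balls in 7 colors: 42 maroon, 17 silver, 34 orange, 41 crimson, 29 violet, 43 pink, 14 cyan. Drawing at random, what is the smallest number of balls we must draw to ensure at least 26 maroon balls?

204

To avoid maroon balls as long as possible, exhaust the other 6 colors first.
The worst case draws every non-maroon ball first: 17 + 34 + 41 + 29 + 43 + 14 = 178.
The next 26 draws are then forced to be maroon, giving 178 + 26 = 204.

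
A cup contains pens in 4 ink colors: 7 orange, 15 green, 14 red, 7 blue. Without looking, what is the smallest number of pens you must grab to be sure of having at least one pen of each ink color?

The hardest ink color to obtain is orange: we could draw every other pen first — 43 − 7 = 36 pens — without a single orange one.
The next draw must be orange, so 36 + 1 = 37.

37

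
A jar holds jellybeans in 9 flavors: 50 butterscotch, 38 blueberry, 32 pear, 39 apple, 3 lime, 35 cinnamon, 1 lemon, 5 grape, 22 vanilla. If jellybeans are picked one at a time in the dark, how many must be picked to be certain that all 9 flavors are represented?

225

The hardest flavor to obtain is lemon: we could draw every other jellybean first — 225 − 1 = 224 jellybeans — without a single lemon one.
The next draw must be lemon, so 224 + 1 = 225.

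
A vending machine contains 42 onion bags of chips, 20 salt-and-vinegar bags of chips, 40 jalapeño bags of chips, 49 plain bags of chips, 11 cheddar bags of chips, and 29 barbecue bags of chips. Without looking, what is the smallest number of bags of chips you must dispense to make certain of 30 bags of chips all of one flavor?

148

In the worst case we take at most 29 of each flavor, but all 20 salt-and-vinegar and all 11 cheddar (fewer than 29), giving 29 + 20 + 29 + 29 + 11 + 29 = 147.
One more bag of chips then forces some flavor to 30, so 147 + 1 = 148.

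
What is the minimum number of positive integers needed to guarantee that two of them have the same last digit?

11

There are 10 possible last digits acting as pigeonholes.
With 10 positive integers we could place one in each, avoiding any repeat.
One more forces some class to hold 2, so 10 + 1 = 11.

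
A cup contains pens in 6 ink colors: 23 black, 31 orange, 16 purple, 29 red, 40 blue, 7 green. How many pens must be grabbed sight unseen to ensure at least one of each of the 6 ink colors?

140

The hardest ink color to obtain is green: we could draw every other pen first — 146 − 7 = 139 pens — without a single green one.
The next draw must be green, so 139 + 1 = 140.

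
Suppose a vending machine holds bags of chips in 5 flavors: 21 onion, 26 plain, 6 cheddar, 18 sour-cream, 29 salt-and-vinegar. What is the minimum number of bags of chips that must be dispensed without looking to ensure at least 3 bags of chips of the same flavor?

11

The worst case takes 2 bags of chips of each flavor without reaching 3 of any: 5 × 2 = 10.
The next bag of chips must bring some flavor to 3, so 10 + 1 = 11.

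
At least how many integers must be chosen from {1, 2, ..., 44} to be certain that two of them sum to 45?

Partition {1, …, 44} into 22 pairs: {1,44}, {2,43}, …, {22,23}.
Choosing 22 integers — say the integers 1 through 22 — takes one from each pair and avoids the property.
Choosing 23 forces two into the same pair by pigeonhole, and those sum to 45. So 23.

23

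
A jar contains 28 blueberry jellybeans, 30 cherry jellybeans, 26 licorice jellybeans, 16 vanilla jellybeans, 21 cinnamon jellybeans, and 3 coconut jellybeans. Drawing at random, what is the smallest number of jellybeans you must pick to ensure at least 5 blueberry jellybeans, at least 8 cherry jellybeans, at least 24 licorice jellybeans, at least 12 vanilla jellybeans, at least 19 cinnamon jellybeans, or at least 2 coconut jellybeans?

The worst case stops just short of every target: 4 blueberry, 7 cherry, 23 licorice, 11 vanilla, 18 cinnamon, 1 coconut — 4 + 7 + 23 + 11 + 18 + 1 = 64 jellybeans.
One more jellybean must push some flavor to its target, so 64 + 1 = 65.

65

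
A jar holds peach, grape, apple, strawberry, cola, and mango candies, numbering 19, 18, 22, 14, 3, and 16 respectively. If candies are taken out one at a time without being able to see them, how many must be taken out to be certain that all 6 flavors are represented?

The hardest flavor to obtain is cola: we could draw every other candy first — 92 − 3 = 89 candies — without a single cola one.
The next draw must be cola, so 89 + 1 = 90.

90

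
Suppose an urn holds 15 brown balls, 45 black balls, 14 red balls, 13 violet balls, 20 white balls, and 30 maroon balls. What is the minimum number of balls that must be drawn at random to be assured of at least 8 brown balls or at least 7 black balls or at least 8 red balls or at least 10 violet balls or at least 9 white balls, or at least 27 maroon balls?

64

The worst case stops just short of every target: 7 brown, 6 black, 7 red, 9 violet, 8 white, 26 maroon — 7 + 6 + 7 + 9 + 8 + 26 = 63 balls.
One more ball must push some color to its target, so 63 + 1 = 64.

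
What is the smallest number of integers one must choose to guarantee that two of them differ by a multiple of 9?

10

Two integers differ by a multiple of 9 exactly when they share a remainder mod 9.
There are 9 residue classes mod 9, so 9 integers can all lie in distinct classes.
One more integer must repeat a residue, giving a difference divisible by 9. So n = 9 + 1 = 10.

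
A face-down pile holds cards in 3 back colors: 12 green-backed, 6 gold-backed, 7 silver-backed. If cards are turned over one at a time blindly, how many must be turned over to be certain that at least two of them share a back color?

The worst case takes 1 card of each back color without reaching 2 of any: 3 × 1 = 3.
The next card must bring some back color to 2, so 3 + 1 = 4.

4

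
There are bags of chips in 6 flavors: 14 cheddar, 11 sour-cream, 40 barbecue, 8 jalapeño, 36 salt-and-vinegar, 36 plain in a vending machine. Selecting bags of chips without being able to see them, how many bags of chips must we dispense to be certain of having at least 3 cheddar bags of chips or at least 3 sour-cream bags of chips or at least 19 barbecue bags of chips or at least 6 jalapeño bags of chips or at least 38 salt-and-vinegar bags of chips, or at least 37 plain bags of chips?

The worst case stops just short of every target: 2 cheddar, 2 sour-cream, 18 barbecue, 5 jalapeño, all 36 salt-and-vinegar, 36 plain — 2 + 2 + 18 + 5 + 36 + 36 = 99 bags of chips.
One more bag of chips must push some flavor to its target, so 99 + 1 = 100.

100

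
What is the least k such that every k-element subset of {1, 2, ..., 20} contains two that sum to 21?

11

Partition {1, …, 20} into 10 pairs: {1,20}, {2,19}, …, {10,11}.
Choosing 10 integers — say the integers 1 through 10 — takes one from each pair and avoids the property.
Choosing 11 forces two into the same pair by pigeonhole, and those sum to 21. So 11.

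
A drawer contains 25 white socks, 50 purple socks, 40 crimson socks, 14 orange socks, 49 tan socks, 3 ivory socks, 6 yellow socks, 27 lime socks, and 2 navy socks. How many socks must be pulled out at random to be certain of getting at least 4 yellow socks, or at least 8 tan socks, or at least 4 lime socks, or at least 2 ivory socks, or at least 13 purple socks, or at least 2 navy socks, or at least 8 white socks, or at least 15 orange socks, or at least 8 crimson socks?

Each of the 9 colors has its own threshold; avoid all of them simultaneously.
The worst case stops just short of every target: 7 white, 12 purple, 7 crimson, 14 orange, 7 tan, 1 ivory, 3 yellow, 3 lime, 1 navy — 7 + 12 + 7 + 14 + 7 + 1 + 3 + 3 + 1 = 55 socks.
One more sock must push some color to its target, so 55 + 1 = 56.

56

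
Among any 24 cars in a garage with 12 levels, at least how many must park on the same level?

If each of the 12 levels held at most 1, the total would be at most 12 × 1 = 12 < 24, a contradiction.
So at least one holds ⌈24/12⌉ = 2.

2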